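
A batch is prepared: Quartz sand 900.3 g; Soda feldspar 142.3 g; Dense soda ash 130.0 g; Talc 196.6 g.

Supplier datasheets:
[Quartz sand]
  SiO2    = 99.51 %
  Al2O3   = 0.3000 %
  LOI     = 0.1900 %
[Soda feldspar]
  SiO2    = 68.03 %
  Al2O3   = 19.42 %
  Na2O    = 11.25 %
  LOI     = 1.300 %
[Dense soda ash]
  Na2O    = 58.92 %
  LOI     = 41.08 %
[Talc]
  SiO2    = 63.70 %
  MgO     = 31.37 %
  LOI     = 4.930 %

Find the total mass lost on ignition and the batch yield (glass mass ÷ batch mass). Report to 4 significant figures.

LOI loss = 66.66 g; glass = 1303 g; yield = 95.13%

Exact precision is carried all the way through. In-progress results appear, rounded to 4 significant digits, in the working. Each reported number is rounded only once — all derived quantities, including four oxide percentages, LOI, net glass mass, the yield, the totals, are carried from the batch weights at 1303 g of glass at full float precision, as quoted within the question or the answer.
Ignition loss by material:
  Quartz sand: 900.3 × 0.001900 = 1.711 g
  Soda feldspar: 142.3 × 0.01300 = 1.850 g
  Dense soda ash: 130.0 × 0.4108 = 53.40 g
  Talc: 196.6 × 0.04930 = 9.692 g
Total LOI = 66.66 g
Glass = batch − LOI = 1369 − 66.66 = 1303 g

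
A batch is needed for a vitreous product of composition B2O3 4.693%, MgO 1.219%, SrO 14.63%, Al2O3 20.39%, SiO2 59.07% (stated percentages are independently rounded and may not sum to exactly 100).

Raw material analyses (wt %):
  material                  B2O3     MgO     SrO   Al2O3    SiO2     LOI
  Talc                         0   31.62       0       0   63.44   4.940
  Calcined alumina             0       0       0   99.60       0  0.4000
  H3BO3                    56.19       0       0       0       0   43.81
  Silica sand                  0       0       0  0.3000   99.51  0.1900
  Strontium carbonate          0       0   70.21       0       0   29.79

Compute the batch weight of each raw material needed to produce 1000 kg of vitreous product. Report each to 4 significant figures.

The intermediate values appear, rounded to 4 significant digits, alongside each step; all arithmetic maintains full float precision end to end. Each reported result is rounded just once — the derived quantities are computed from the batch weights per 1000 kg of glass at full float precision (net glass mass, ignition loss, the five compositions, the yield, the totals) as written in the question or the answer.
Target oxide masses per 1000 kg vitreous product:
  B2O3: 4.693% × 1000 = 46.93 kg
  MgO: 1.219% × 1000 = 12.19 kg
  SrO: 14.63% × 1000 = 146.3 kg
  Al2O3: 20.39% × 1000 = 203.9 kg
  SiO2: 59.07% × 1000 = 590.7 kg
Oxide-by-oxide audit from the weights as reported, per the basis as stated (delivered sums recover each target up to rounding of the answer):
  B2O3: 83.52·0.5619 = 46.93 kg (target 46.93 kg)
  MgO: 38.55·0.3162 = 12.19 kg (target 12.19 kg)
  SrO: 208.4·0.7021 = 146.3 kg (target 146.3 kg)
  Al2O3: 203.0·0.9960 + 569.0·0.003000 = 203.9 kg (target 203.9 kg)
  SiO2: 38.55·0.6344 + 569.0·0.9951 = 590.7 kg (target 590.7 kg)
Glass mass check: total batch − LOI = 1000 kg (the Σ of target masses is 1000 kg; against the stated basis, 1000 kg — differing by rounding only).
Adding the batch up: Σ batch = 1102 kg; loss to ignition Σ batch·LOI = 102.5 kg; as yield: glass ÷ batch → 90.71%.

Batch per 1000 kg vitreous product:
  Talc: 38.55 kg
  Calcined alumina: 203.0 kg
  H3BO3: 83.52 kg
  Silica sand: 569.0 kg
  Strontium carbonate: 208.4 kg
Total batch = 1102 kg; LOI loss = 102.5 kg; yield = 90.71%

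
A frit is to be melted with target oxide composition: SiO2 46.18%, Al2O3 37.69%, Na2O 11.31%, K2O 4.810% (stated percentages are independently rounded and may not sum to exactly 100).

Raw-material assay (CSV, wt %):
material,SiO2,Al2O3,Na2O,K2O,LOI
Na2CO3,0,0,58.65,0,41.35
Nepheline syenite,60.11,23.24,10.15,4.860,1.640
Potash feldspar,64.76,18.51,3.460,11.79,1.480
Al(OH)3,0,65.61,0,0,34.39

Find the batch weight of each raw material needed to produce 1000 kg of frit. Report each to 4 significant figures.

Batch per 1000 kg frit:
  Na2CO3: 80.81 kg
  Nepheline syenite: 591.3 kg
  Potash feldspar: 164.2 kg
  Al(OH)3: 318.7 kg
Total batch = 1155 kg; LOI loss = 155.1 kg; yield = 86.57%

Intermediates are printed rounded off to 4 significant figures alongside each step; all internal work holds full precision in every operation; every reported value receives exactly one rounding — the derived quantities (glass mass, LOI, four oxide percentages, totals, the yield) are rebuilt in full precision using the weight values on 1000 kg of glass, as quoted within either problem or answer.
Oxide mass targets, per 1000 kg frit:
  SiO2: 46.18% × 1000 = 461.8 kg
  Al2O3: 37.69% × 1000 = 376.9 kg
  Na2O: 11.31% × 1000 = 113.1 kg
  K2O: 4.810% × 1000 = 48.10 kg
Sums-versus-targets review working from each reported weight, per the basis as stated (summed amounts equal target values given rounding of the digits):
  SiO2: 591.3·0.6011 + 164.2·0.6476 = 461.8 kg (target 461.8 kg)
  Al2O3: 591.3·0.2324 + 164.2·0.1851 + 318.7·0.6561 = 376.9 kg (target 376.9 kg)
  Na2O: 80.81·0.5865 + 591.3·0.1015 + 164.2·0.03460 = 113.1 kg (target 113.1 kg)
  K2O: 591.3·0.04860 + 164.2·0.1179 = 48.10 kg (target 48.10 kg)
Consistency of the glass mass: net batch after ignition = 999.9 kg (oxide target masses add up to 999.9 kg; versus the stated basis of 1000 kg — a pure rounding effect).
Total batch = Σ batch = 1155 kg; LOI loss = Σ batch·LOI = 155.1 kg; as yield: glass ÷ batch → 86.57%.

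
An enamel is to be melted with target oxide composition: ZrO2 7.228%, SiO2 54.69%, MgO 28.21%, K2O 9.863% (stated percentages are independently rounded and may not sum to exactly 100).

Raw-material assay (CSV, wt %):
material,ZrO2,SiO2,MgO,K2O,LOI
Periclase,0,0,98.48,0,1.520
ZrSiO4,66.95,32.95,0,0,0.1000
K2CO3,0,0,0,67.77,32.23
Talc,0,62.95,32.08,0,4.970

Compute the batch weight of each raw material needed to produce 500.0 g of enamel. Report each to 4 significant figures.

Working values are displayed, with 4-significant-figure rounding, when written out. All arithmetic carries exact precision at all times — a single rounding finalizes every reported figure. The derived quantities, which include the yield, four oxide percentages, LOI, the totals, net glass mass, are rebuilt in full float precision, as set out in the question or the answer, using the weight values at 500.0 g of glass.
Target masses of each oxide per 500.0 g enamel:
  ZrO2: 7.228% × 500.0 = 36.14 g
  SiO2: 54.69% × 500.0 = 273.4 g
  MgO: 28.21% × 500.0 = 141.0 g
  K2O: 9.863% × 500.0 = 49.32 g
Mass-balance tally per oxide with the batch weights as given, per the basis as stated (sum by sum, the targets are met exact up to rounding of places):
  ZrO2: 53.98·0.6695 = 36.14 g (target 36.14 g)
  SiO2: 53.98·0.3295 + 406.1·0.6295 = 273.4 g (target 273.4 g)
  MgO: 10.93·0.9848 + 406.1·0.3208 = 141.0 g (target 141.0 g)
  K2O: 72.77·0.6777 = 49.32 g (target 49.32 g)
Glass-mass closure: net batch after ignition = 499.9 g (oxide target masses add up to 500.0 g; stated basis 500.0 g — rounding explains the deltas).
Summing the batch: Σ batch = 543.8 g; loss to ignition Σ batch·LOI = 43.86 g; yield: glass divided by total = 91.93%.

Batch per 500.0 g enamel:
  Periclase: 10.93 g
  ZrSiO4: 53.98 g
  K2CO3: 72.77 g
  Talc: 406.1 g
Total batch = 543.8 g; LOI loss = 43.86 g; yield = 91.93%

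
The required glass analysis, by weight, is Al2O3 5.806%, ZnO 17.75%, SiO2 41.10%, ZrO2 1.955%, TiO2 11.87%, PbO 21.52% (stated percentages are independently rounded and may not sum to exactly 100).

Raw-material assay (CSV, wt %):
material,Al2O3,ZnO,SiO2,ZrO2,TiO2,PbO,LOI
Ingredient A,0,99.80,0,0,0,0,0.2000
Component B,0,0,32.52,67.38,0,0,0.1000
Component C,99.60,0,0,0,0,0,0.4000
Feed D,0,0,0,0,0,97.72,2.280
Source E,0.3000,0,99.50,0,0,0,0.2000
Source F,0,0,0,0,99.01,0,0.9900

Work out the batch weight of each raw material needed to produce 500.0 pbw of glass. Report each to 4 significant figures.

Batch per 500.0 pbw glass:
  Ingredient A: 88.93 pbw
  Component B: 14.51 pbw
  Component C: 28.54 pbw
  Feed D: 110.1 pbw
  Source E: 201.8 pbw
  Source F: 59.94 pbw
Total batch = 503.8 pbw; LOI loss = 3.814 pbw; yield = 99.24%

Mid-chain values are printed, with 4-significant-figure rounding, when written out — all internal work maintains full precision at every stage. A single rounding finalizes each reported result. All derived quantities are re-derived at exact precision (yield, ignition loss, net glass mass, six oxide percentages, totals) from the batch weights per 500.0 pbw of glass as set out in the problem or the answer.
Target oxide masses per 500.0 pbw glass:
  Al2O3: 5.806% × 500.0 = 29.03 pbw
  ZnO: 17.75% × 500.0 = 88.75 pbw
  SiO2: 41.10% × 500.0 = 205.5 pbw
  ZrO2: 1.955% × 500.0 = 9.775 pbw
  TiO2: 11.87% × 500.0 = 59.35 pbw
  PbO: 21.52% × 500.0 = 107.6 pbw
Per-oxide balance check on the weights just shown, versus the basis set out (summed amounts equal target values within answer rounding):
  Al2O3: 28.54·0.9960 + 201.8·0.003000 = 29.03 pbw (target 29.03 pbw)
  ZnO: 88.93·0.9980 = 88.75 pbw (target 88.75 pbw)
  SiO2: 14.51·0.3252 + 201.8·0.9950 = 205.5 pbw (target 205.5 pbw)
  ZrO2: 14.51·0.6738 = 9.777 pbw (target 9.775 pbw)
  TiO2: 59.94·0.9901 = 59.35 pbw (target 59.35 pbw)
  PbO: 110.1·0.9772 = 107.6 pbw (target 107.6 pbw)
Glass-mass bookkeeping: total batch − LOI = 500.0 pbw (the targets, summed, come to 500.0 pbw; with the basis standing at 500.0 pbw — differing by rounding only).
Batch grand total — Σ batch = 503.8 pbw; LOI loss = Σ batch·LOI = 3.814 pbw; glass ÷ batch gives a yield of 99.24%.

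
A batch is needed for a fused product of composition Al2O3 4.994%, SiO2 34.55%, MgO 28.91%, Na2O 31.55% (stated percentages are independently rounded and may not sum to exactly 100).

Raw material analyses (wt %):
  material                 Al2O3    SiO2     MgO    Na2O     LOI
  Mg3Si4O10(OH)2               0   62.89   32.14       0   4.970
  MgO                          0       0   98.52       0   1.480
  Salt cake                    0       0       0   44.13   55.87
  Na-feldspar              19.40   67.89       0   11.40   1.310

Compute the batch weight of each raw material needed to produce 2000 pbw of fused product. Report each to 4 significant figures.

In-progress results appear (rounded to 4 significant digits) when written out — every computation carries exact precision from first step to last; every reported number includes exactly one rounding; the derived quantities, which include yield, the four compositions, net glass mass, totals, ignition loss, are computed in exact precision, as they appear in the question or the answer, using the weight values on 2000 pbw of glass.
Oxide-by-oxide targets in 2000 pbw fused product:
  Al2O3: 4.994% × 2000 = 99.88 pbw
  SiO2: 34.55% × 2000 = 691.0 pbw
  MgO: 28.91% × 2000 = 578.2 pbw
  Na2O: 31.55% × 2000 = 631.0 pbw
Oxide-by-oxide audit per the reported batch figures, on the stated basis (oxide sums agree with the targets exact up to rounding of places):
  Al2O3: 514.8·0.1940 = 99.87 pbw (target 99.88 pbw)
  SiO2: 543.0·0.6289 + 514.8·0.6789 = 691.0 pbw (target 691.0 pbw)
  MgO: 543.0·0.3214 + 409.8·0.9852 = 578.3 pbw (target 578.2 pbw)
  Na2O: 1297·0.4413 + 514.8·0.1140 = 631.1 pbw (target 631.0 pbw)
The glass-mass cross-check: Σ batch − LOI loss = 2000 pbw (oxide target masses add up to 2000 pbw; basis as stated: 2000 pbw — deltas are rounding alone).
Whole-batch sum: Σ batch = 2765 pbw; Σ batch·LOI gives LOI loss = 764.4 pbw; yield: glass divided by total = 72.35%.

Batch per 2000 pbw fused product:
  Mg3Si4O10(OH)2: 543.0 pbw
  MgO: 409.8 pbw
  Salt cake: 1297 pbw
  Na-feldspar: 514.8 pbw
Total batch = 2765 pbw; LOI loss = 764.4 pbw; yield = 72.35%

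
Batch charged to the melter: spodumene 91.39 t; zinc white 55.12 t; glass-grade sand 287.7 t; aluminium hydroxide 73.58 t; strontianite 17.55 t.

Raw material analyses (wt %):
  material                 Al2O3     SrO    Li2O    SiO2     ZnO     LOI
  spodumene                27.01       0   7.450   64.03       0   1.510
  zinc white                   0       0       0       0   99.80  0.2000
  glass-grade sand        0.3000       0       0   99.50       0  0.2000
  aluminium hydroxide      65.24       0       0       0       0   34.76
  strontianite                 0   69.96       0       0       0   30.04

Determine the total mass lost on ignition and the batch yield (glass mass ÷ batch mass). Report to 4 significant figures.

Values along the way are printed (rounded to 4 significant digits) when written out; every computation keeps full float precision from start to finish. Each reported result is rounded only once — derived quantities are rebuilt in exact precision (the yield, net glass mass, ignition loss, five oxide percentages, totals) starting from the weights per 492.4 t of glass, exactly as shown in either problem or answer.
Loss on ignition, line by line:
  spodumene: 91.39 × 0.01510 = 1.380 t
  zinc white: 55.12 × 0.002000 = 0.1102 t
  glass-grade sand: 287.7 × 0.002000 = 0.5754 t
  aluminium hydroxide: 73.58 × 0.3476 = 25.58 t
  strontianite: 17.55 × 0.3004 = 5.272 t
Total LOI = 32.91 t
Glass = batch − LOI = 525.3 − 32.91 = 492.4 t

LOI loss = 32.91 t; glass = 492.4 t; yield = 93.73%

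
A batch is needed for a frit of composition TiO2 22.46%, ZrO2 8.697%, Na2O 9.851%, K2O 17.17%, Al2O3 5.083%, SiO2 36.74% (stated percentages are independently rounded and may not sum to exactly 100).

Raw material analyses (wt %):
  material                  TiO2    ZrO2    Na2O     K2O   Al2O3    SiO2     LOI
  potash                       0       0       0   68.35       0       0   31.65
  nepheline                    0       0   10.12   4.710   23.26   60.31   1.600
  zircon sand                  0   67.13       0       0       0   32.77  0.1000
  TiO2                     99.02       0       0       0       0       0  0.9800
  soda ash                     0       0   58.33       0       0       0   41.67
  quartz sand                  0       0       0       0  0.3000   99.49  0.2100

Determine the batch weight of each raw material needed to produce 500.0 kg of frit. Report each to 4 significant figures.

Batch per 500.0 kg frit:
  potash: 118.2 kg
  nepheline: 108.0 kg
  zircon sand: 64.78 kg
  TiO2: 113.4 kg
  soda ash: 65.70 kg
  quartz sand: 97.83 kg
Total batch = 567.9 kg; LOI loss = 67.90 kg; yield = 88.04%

Rounding to 4 significant digits applies to every intermediate as displayed — the whole derivation carries full float precision in every operation — exactly one rounding goes into every reported result; the derived quantities are re-derived in full precision (six oxide percentages, ignition loss, the yield, totals, glass mass) starting from the weights at 500.0 kg of glass exactly as shown in the problem or the answer.
Target oxide masses per 500.0 kg frit:
  TiO2: 22.46% × 500.0 = 112.3 kg
  ZrO2: 8.697% × 500.0 = 43.48 kg
  Na2O: 9.851% × 500.0 = 49.26 kg
  K2O: 17.17% × 500.0 = 85.85 kg
  Al2O3: 5.083% × 500.0 = 25.42 kg
  SiO2: 36.74% × 500.0 = 183.7 kg
Per-oxide balance check working from each reported weight, at the basis given (summed amounts equal target values up to rounding of the answer):
  TiO2: 113.4·0.9902 = 112.3 kg (target 112.3 kg)
  ZrO2: 64.78·0.6713 = 43.49 kg (target 43.48 kg)
  Na2O: 108.0·0.1012 + 65.70·0.5833 = 49.25 kg (target 49.26 kg)
  K2O: 118.2·0.6835 + 108.0·0.04710 = 85.88 kg (target 85.85 kg)
  Al2O3: 108.0·0.2326 + 97.83·0.003000 = 25.41 kg (target 25.42 kg)
  SiO2: 108.0·0.6031 + 64.78·0.3277 + 97.83·0.9949 = 183.7 kg (target 183.7 kg)
Glass-mass bookkeeping: Σ batch − LOI loss = 500.0 kg (the targets, summed, come to 500.0 kg; the stated basis being 500.0 kg — gaps are rounding artifacts).
Total batch = Σ batch = 567.9 kg; LOI removed, Σ of batch·LOI: 67.90 kg; as yield: glass ÷ batch → 88.04%.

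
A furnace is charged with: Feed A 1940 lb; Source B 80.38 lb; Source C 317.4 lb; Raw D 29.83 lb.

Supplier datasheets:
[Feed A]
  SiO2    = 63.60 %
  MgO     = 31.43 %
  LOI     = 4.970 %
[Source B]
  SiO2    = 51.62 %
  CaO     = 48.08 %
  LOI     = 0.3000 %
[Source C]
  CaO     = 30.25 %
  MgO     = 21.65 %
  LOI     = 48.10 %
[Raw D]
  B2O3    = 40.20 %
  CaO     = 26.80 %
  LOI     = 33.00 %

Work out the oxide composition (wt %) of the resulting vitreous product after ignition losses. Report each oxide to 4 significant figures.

Every computation carries full float precision at all times; the intermediate values are displayed rounded to four significant figures at each printed step; a single rounding completes every reported value — all derived quantities, which include the four compositions, the totals, glass mass, yield, LOI, are recomputed in exact precision, as set out in problem or answer, using the weight values at 2108 lb of glass.
Delivered oxide masses:
  B2O3: 29.83·0.4020 = 11.99 lb
  SiO2: 1940·0.6360 + 80.38·0.5162 = 1275 lb
  CaO: 80.38·0.4808 + 317.4·0.3025 + 29.83·0.2680 = 142.7 lb
  MgO: 1940·0.3143 + 317.4·0.2165 = 678.5 lb
LOI: 1940·0.04970 + 80.38·0.003000 + 317.4·0.4810 + 29.83·0.3300 = 259.2 lb
Glass = total batch minus LOI = 2368 − 259.2 = 2108 lb (= the summed oxide contributions)
each oxide over glass, ×100, is wt %

Glass mass = 2108 lb (batch 2368 − LOI 259.2).
Composition: B2O3 0.5687%, SiO2 60.49%, CaO 6.766%, MgO 32.18%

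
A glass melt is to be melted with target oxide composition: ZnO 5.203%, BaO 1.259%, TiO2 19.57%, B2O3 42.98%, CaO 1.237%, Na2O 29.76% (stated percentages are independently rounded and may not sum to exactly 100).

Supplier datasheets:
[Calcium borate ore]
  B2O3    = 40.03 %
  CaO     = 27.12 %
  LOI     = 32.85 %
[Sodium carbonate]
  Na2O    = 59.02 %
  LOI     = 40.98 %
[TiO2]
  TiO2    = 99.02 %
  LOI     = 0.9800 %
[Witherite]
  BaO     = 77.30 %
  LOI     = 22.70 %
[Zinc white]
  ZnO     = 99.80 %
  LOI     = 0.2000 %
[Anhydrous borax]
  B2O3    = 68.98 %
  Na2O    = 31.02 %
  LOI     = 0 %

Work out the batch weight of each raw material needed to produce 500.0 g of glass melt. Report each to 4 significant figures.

All arithmetic runs at exact precision in all steps — values along the way appear rounded off to 4 significant digits on the page; a single rounding yields every reported result. The derived quantities are computed starting from the weights per 500.0 g of glass at full float precision (LOI, the totals, the yield, the six compositions, net glass mass) as quoted within problem or answer.
Per-oxide target masses for 500.0 g glass melt:
  ZnO: 5.203% × 500.0 = 26.02 g
  BaO: 1.259% × 500.0 = 6.295 g
  TiO2: 19.57% × 500.0 = 97.85 g
  B2O3: 42.98% × 500.0 = 214.9 g
  CaO: 1.237% × 500.0 = 6.185 g
  Na2O: 29.76% × 500.0 = 148.8 g
Checking each oxide sum from the weights as reported, on the stated basis (delivered sums recover each target inside rounding margins):
  ZnO: 26.07·0.9980 = 26.02 g (target 26.02 g)
  BaO: 8.144·0.7730 = 6.295 g (target 6.295 g)
  TiO2: 98.82·0.9902 = 97.85 g (target 97.85 g)
  B2O3: 22.81·0.4003 + 298.3·0.6898 = 214.9 g (target 214.9 g)
  CaO: 22.81·0.2712 = 6.186 g (target 6.185 g)
  Na2O: 95.33·0.5902 + 298.3·0.3102 = 148.8 g (target 148.8 g)
Mass balance on the glass: the batch minus its LOI: 500.0 g (oxide target masses add up to 500.0 g; with the basis standing at 500.0 g — rounding explains the deltas).
Adding the batch up: Σ batch = 549.5 g; Σ batch·LOI gives LOI loss = 49.43 g; the yield ratio, glass ÷ batch: 91.00%.

Batch per 500.0 g glass melt:
  Calcium borate ore: 22.81 g
  Sodium carbonate: 95.33 g
  TiO2: 98.82 g
  Witherite: 8.144 g
  Zinc white: 26.07 g
  Anhydrous borax: 298.3 g
Total batch = 549.5 g; LOI loss = 49.43 g; yield = 91.00%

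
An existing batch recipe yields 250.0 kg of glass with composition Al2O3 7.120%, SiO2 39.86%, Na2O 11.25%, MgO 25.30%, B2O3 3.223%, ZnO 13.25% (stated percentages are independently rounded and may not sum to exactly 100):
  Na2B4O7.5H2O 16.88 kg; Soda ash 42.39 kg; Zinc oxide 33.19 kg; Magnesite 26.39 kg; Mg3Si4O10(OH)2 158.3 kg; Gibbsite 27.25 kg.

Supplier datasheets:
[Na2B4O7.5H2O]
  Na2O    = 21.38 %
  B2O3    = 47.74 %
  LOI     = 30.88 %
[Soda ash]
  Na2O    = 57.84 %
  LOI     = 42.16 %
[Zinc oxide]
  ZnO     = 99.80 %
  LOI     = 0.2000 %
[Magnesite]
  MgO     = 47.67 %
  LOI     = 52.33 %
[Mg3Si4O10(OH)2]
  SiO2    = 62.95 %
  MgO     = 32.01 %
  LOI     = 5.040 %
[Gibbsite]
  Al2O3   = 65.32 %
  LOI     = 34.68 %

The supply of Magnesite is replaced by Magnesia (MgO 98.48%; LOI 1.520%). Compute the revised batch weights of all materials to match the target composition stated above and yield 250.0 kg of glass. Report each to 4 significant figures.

Working values appear (rounded to 4 significant figures) in the printout. The whole derivation runs at exact precision throughout — a single rounding produces each reported number. The derived quantities (totals, the yield, the six compositions, LOI, net glass mass) are computed at full float precision from the weighed amounts per 250.0 kg of glass, as they appear in the problem or answer text.
The oxide mass targets at 250.0 kg glass:
  Al2O3: 7.120% × 250.0 = 17.80 kg
  SiO2: 39.86% × 250.0 = 99.65 kg
  Na2O: 11.25% × 250.0 = 28.12 kg
  MgO: 25.30% × 250.0 = 63.25 kg
  B2O3: 3.223% × 250.0 = 8.057 kg
  ZnO: 13.25% × 250.0 = 33.12 kg
Oxide-by-oxide audit per the reported batch figures, on the stated basis (delivered sums recover each target inside rounding margins):
  Al2O3: 27.25·0.6532 = 17.80 kg (target 17.80 kg)
  SiO2: 158.3·0.6295 = 99.65 kg (target 99.65 kg)
  Na2O: 16.88·0.2138 + 42.39·0.5784 = 28.13 kg (target 28.12 kg)
  MgO: 12.77·0.9848 + 158.3·0.3201 = 63.25 kg (target 63.25 kg)
  B2O3: 16.88·0.4774 = 8.059 kg (target 8.057 kg)
  ZnO: 33.19·0.9980 = 33.12 kg (target 33.12 kg)
Consistency of the glass mass: total batch − LOI = 250.0 kg (per-oxide target masses sum to 250.0 kg; the stated basis being 250.0 kg — a pure rounding effect).
Batch total: Σ batch = 290.8 kg; Σ batch·LOI gives LOI loss = 40.77 kg; yield = glass ÷ total batch = 85.98%.

Revised batch per 250.0 kg glass:
  Na2B4O7.5H2O: 16.88 kg
  Soda ash: 42.39 kg
  Zinc oxide: 33.19 kg
  Magnesia: 12.77 kg
  Mg3Si4O10(OH)2: 158.3 kg
  Gibbsite: 27.25 kg
Total batch = 290.8 kg; LOI loss = 40.77 kg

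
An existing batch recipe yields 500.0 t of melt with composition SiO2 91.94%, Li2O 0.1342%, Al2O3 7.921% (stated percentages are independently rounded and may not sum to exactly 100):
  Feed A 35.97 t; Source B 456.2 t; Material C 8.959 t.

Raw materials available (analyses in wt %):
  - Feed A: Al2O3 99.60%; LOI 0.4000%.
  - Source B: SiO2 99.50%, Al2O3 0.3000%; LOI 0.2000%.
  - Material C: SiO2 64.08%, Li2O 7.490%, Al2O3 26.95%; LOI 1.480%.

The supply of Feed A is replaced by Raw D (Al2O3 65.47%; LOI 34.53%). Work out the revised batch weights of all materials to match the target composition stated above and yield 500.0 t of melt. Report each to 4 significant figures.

Values along the way appear (rounded to 4 significant digits) within the worked lines; the working math carries full precision in every operation — every reported value is rounded only once. The derived quantities (the totals, the yield, the three compositions, ignition loss, glass mass) are recomputed in full precision using the weight values for 500.0 t of glass, exactly as shown in the problem or answer text.
Target masses of each oxide per 500.0 t melt:
  SiO2: 91.94% × 500.0 = 459.7 t
  Li2O: 0.1342% × 500.0 = 0.6710 t
  Al2O3: 7.921% × 500.0 = 39.60 t
A balance pass over the oxides, working from each reported weight, on the stated basis (delivered sums recover each target once rounding is allowed for):
  SiO2: 456.2·0.9950 + 8.959·0.6408 = 459.7 t (target 459.7 t)
  Li2O: 8.959·0.07490 = 0.6710 t (target 0.6710 t)
  Al2O3: 54.72·0.6547 + 456.2·0.003000 + 8.959·0.2695 = 39.61 t (target 39.60 t)
Auditing the glass mass value: total charge less LOI = 499.9 t (the Σ of target masses is 500.0 t; the stated basis being 500.0 t — gaps are rounding artifacts).
Whole-batch sum: Σ batch = 519.9 t; LOI removed, Σ of batch·LOI: 19.94 t; the yield ratio, glass ÷ batch: 96.16%.

Revised batch per 500.0 t melt:
  Raw D: 54.72 t
  Source B: 456.2 t
  Material C: 8.959 t
Total batch = 519.9 t; LOI loss = 19.94 t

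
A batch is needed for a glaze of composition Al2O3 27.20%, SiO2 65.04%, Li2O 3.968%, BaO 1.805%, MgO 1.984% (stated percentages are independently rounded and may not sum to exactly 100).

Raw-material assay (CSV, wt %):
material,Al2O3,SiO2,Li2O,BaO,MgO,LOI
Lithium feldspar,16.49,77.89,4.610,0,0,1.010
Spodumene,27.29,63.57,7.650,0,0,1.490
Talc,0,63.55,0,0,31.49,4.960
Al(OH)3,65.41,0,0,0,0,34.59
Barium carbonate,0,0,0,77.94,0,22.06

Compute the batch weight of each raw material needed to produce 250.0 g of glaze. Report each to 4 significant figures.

Batch per 250.0 g glaze:
  Lithium feldspar: 177.2 g
  Spodumene: 22.86 g
  Talc: 15.75 g
  Al(OH)3: 49.74 g
  Barium carbonate: 5.790 g
Total batch = 271.3 g; LOI loss = 21.39 g; yield = 92.12%

The whole derivation runs at full float precision at each step. Working values are displayed, with 4-significant-figure rounding, when written out; each reported number is rounded exactly once. The derived quantities, including net glass mass, the yield, totals, five oxide percentages, ignition loss, are re-derived starting from the weights at 250.0 g of glass in full float precision as set out in either problem or answer.
Oxide-by-oxide targets in 250.0 g glaze:
  Al2O3: 27.20% × 250.0 = 68.00 g
  SiO2: 65.04% × 250.0 = 162.6 g
  Li2O: 3.968% × 250.0 = 9.920 g
  BaO: 1.805% × 250.0 = 4.512 g
  MgO: 1.984% × 250.0 = 4.960 g
Checking each oxide sum on the weights just shown, at the basis given (oxide sums agree with the targets exact up to rounding of places):
  Al2O3: 177.2·0.1649 + 22.86·0.2729 + 49.74·0.6541 = 67.99 g (target 68.00 g)
  SiO2: 177.2·0.7789 + 22.86·0.6357 + 15.75·0.6355 = 162.6 g (target 162.6 g)
  Li2O: 177.2·0.04610 + 22.86·0.07650 = 9.918 g (target 9.920 g)
  BaO: 5.790·0.7794 = 4.513 g (target 4.512 g)
  MgO: 15.75·0.3149 = 4.960 g (target 4.960 g)
Glass mass check: total charge less LOI = 249.9 g (oxide target masses add up to 250.0 g; stated basis 250.0 g — any gap is answer rounding).
Batch grand total — Σ batch = 271.3 g; loss to ignition Σ batch·LOI = 21.39 g; the yield ratio, glass ÷ batch: 92.12%.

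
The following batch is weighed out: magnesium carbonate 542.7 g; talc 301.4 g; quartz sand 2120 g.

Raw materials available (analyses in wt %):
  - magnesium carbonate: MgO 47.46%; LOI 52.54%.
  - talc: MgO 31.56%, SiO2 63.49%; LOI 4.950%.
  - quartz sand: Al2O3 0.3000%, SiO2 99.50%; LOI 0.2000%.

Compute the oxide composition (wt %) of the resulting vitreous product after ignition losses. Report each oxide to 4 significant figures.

Glass mass = 2660 g (batch 2964 − LOI 304.3).
Composition: MgO 13.26%, Al2O3 0.2391%, SiO2 86.50%

Values along the way are shown rounded to four significant figures as written — every computation holds exact precision from start to finish. Every reported result receives exactly one rounding. Derived quantities (the yield, ignition loss, the three compositions, net glass mass, the totals) are computed at full precision using the weight values per 2660 g of glass, precisely as stated by question or answer.
What the batch supplies per oxide:
  MgO: 542.7·0.4746 + 301.4·0.3156 = 352.7 g
  Al2O3: 2120·0.003000 = 6.360 g
  SiO2: 301.4·0.6349 + 2120·0.9950 = 2301 g
LOI: 542.7·0.5254 + 301.4·0.04950 + 2120·0.002000 = 304.3 g
batch − LOI leaves glass = 2964 − 304.3 = 2660 g (= the summed oxide contributions)
wt % = oxide mass / glass mass × 100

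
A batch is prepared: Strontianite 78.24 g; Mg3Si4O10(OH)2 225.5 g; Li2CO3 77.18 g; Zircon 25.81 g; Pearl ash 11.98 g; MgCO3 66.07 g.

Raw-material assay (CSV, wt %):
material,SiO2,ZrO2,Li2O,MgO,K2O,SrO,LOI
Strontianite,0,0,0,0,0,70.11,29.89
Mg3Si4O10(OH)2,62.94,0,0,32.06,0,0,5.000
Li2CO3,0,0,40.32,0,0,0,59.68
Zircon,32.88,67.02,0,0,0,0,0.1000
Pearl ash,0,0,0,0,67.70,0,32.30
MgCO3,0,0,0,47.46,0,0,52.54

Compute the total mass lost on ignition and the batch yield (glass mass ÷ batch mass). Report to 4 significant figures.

LOI loss = 119.3 g; glass = 365.4 g; yield = 75.38%

Every computation keeps full precision throughout; working values appear, rounded to 4 significant digits, within the worked lines — exactly one rounding is applied to every reported result — the derived quantities are carried using the weight values at 365.4 g of glass at full precision (the yield, totals, the six compositions, glass mass, ignition loss) as written in question or answer.
Loss on ignition, line by line:
  Strontianite: 78.24 × 0.2989 = 23.39 g
  Mg3Si4O10(OH)2: 225.5 × 0.05000 = 11.28 g
  Li2CO3: 77.18 × 0.5968 = 46.06 g
  Zircon: 25.81 × 0.001000 = 0.02581 g
  Pearl ash: 11.98 × 0.3230 = 3.870 g
  MgCO3: 66.07 × 0.5254 = 34.71 g
Total LOI = 119.3 g
Glass = batch − LOI = 484.8 − 119.3 = 365.4 g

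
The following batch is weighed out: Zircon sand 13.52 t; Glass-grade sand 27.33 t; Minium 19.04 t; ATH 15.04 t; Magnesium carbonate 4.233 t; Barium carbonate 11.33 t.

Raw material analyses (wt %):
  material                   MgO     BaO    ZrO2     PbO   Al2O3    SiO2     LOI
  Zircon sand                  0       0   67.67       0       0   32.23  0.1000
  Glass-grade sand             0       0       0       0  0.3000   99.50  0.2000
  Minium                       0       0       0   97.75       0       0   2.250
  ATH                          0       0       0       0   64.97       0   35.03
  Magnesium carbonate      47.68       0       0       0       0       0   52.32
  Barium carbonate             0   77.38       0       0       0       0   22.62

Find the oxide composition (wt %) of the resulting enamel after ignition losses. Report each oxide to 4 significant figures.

Glass mass = 79.95 t (batch 90.49 − LOI 10.54).
Composition: MgO 2.524%, BaO 10.97%, ZrO2 11.44%, PbO 23.28%, Al2O3 12.32%, SiO2 39.46%

Every computation carries exact precision all the way through — working values are rounded to 4 significant digits when displayed. Every reported number sees exactly one rounding — all derived quantities, which include totals, glass mass, ignition loss, yield, six oxide percentages, are re-derived in exact precision, as set out in problem or answer, from the weighed amounts for 79.95 t of glass.
Mass of each oxide from the mix:
  MgO: 4.233·0.4768 = 2.018 t
  BaO: 11.33·0.7738 = 8.767 t
  ZrO2: 13.52·0.6767 = 9.149 t
  PbO: 19.04·0.9775 = 18.61 t
  Al2O3: 27.33·0.003000 + 15.04·0.6497 = 9.853 t
  SiO2: 13.52·0.3223 + 27.33·0.9950 = 31.55 t
LOI: 13.52·0.001000 + 27.33·0.002000 + 19.04·0.02250 + 15.04·0.3503 + 4.233·0.5232 + 11.33·0.2262 = 10.54 t
batch − LOI leaves glass = 90.49 − 10.54 = 79.95 t (= the summed oxide contributions)
wt % = 100 × oxide mass / glass mass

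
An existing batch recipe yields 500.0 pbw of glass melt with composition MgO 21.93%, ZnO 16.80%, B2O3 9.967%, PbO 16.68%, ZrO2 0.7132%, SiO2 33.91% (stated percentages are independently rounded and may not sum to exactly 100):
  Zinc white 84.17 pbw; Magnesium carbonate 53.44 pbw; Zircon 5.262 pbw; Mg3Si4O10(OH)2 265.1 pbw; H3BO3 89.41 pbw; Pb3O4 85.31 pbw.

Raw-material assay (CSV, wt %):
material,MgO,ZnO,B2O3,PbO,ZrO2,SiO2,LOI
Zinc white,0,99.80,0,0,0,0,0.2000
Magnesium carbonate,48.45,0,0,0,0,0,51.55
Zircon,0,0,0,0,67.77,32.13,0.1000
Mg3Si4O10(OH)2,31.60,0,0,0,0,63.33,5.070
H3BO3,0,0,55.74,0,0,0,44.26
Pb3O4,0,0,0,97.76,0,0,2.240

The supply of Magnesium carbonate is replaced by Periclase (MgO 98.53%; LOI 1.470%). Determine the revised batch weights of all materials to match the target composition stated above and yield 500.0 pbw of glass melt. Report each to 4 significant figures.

The intermediate values appear with 4-significant-figure rounding in the working; full precision is held at every stage. Every reported value takes exactly one rounding. Derived quantities, which include LOI, glass mass, the totals, six oxide percentages, the yield, are carried in full precision, precisely as stated by question or answer, using the weight values on 500.0 pbw of glass.
Oxide mass targets, per 500.0 pbw glass melt:
  MgO: 21.93% × 500.0 = 109.6 pbw
  ZnO: 16.80% × 500.0 = 84.00 pbw
  B2O3: 9.967% × 500.0 = 49.84 pbw
  PbO: 16.68% × 500.0 = 83.40 pbw
  ZrO2: 0.7132% × 500.0 = 3.566 pbw
  SiO2: 33.91% × 500.0 = 169.6 pbw
Mass-balance tally per oxide using the reported weights, versus the basis set out (sum by sum, the targets are met net of answer rounding effects):
  MgO: 26.28·0.9853 + 265.1·0.3160 = 109.7 pbw (target 109.6 pbw)
  ZnO: 84.17·0.9980 = 84.00 pbw (target 84.00 pbw)
  B2O3: 89.41·0.5574 = 49.84 pbw (target 49.84 pbw)
  PbO: 85.31·0.9776 = 83.40 pbw (target 83.40 pbw)
  ZrO2: 5.262·0.6777 = 3.566 pbw (target 3.566 pbw)
  SiO2: 5.262·0.3213 + 265.1·0.6333 = 169.6 pbw (target 169.6 pbw)
Consistency of the glass mass: whole batch net of LOI = 500.0 pbw (targets for the oxides total 500.0 pbw; against the stated basis, 500.0 pbw — rounding explains the deltas).
Adding the batch up: Σ batch = 555.5 pbw; loss to ignition Σ batch·LOI = 55.48 pbw; yield, glass over the total, = 90.01%.

Revised batch per 500.0 pbw glass melt:
  Zinc white: 84.17 pbw
  Periclase: 26.28 pbw
  Zircon: 5.262 pbw
  Mg3Si4O10(OH)2: 265.1 pbw
  H3BO3: 89.41 pbw
  Pb3O4: 85.31 pbw
Total batch = 555.5 pbw; LOI loss = 55.48 pbw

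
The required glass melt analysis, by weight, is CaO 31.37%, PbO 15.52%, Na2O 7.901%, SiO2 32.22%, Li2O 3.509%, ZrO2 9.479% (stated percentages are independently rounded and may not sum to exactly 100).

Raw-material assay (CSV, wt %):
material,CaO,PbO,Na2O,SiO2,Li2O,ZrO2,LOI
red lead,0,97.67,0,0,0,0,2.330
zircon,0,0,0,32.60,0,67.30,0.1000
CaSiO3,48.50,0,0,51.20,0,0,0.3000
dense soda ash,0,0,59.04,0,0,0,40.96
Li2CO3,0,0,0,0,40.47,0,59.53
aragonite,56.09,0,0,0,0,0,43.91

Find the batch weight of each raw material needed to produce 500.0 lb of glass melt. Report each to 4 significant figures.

Batch per 500.0 lb glass melt:
  red lead: 79.45 lb
  zircon: 70.42 lb
  CaSiO3: 269.8 lb
  dense soda ash: 66.91 lb
  Li2CO3: 43.35 lb
  aragonite: 46.34 lb
Total batch = 576.3 lb; LOI loss = 76.29 lb; yield = 86.76%

All internal work holds full float precision at every stage — values along the way are shown with 4-significant-figure rounding when written out. Every reported result sees exactly one rounding — all derived quantities are re-derived at exact precision (the totals, the six compositions, yield, ignition loss, glass mass) starting from the weights at 500.0 lb of glass, precisely as stated by question or answer.
The oxide mass targets at 500.0 lb glass melt:
  CaO: 31.37% × 500.0 = 156.8 lb
  PbO: 15.52% × 500.0 = 77.60 lb
  Na2O: 7.901% × 500.0 = 39.51 lb
  SiO2: 32.22% × 500.0 = 161.1 lb
  Li2O: 3.509% × 500.0 = 17.55 lb
  ZrO2: 9.479% × 500.0 = 47.40 lb
A balance pass over the oxides, applying the batch weights above, under the basis named above (summed amounts equal target values modulo rounding of the values):
  CaO: 269.8·0.4850 + 46.34·0.5609 = 156.8 lb (target 156.8 lb)
  PbO: 79.45·0.9767 = 77.60 lb (target 77.60 lb)
  Na2O: 66.91·0.5904 = 39.50 lb (target 39.51 lb)
  SiO2: 70.42·0.3260 + 269.8·0.5120 = 161.1 lb (target 161.1 lb)
  Li2O: 43.35·0.4047 = 17.54 lb (target 17.55 lb)
  ZrO2: 70.42·0.6730 = 47.39 lb (target 47.40 lb)
Auditing the glass mass value: net batch after ignition = 500.0 lb (summing oxide targets gives 500.0 lb; stated basis 500.0 lb — deltas are rounding alone).
Total batch = Σ batch = 576.3 lb; LOI removed, Σ of batch·LOI: 76.29 lb; glass ÷ batch gives a yield of 86.76%.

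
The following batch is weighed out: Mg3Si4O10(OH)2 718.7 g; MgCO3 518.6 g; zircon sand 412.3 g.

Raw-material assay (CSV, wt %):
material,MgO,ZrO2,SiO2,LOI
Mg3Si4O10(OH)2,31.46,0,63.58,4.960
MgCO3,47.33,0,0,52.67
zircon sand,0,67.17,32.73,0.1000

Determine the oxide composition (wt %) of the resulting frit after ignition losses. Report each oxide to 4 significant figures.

Intermediates are shown rounded to 4 significant digits when written out — each numeric step holds exact precision at every stage — exactly one rounding lands on each reported number; derived quantities, including ignition loss, three oxide percentages, yield, the totals, glass mass, are re-derived from the batch weights on 1340 g of glass in exact precision, as they appear in the problem or the answer.
Delivered oxide masses:
  MgO: 718.7·0.3146 + 518.6·0.4733 = 471.6 g
  ZrO2: 412.3·0.6717 = 276.9 g
  SiO2: 718.7·0.6358 + 412.3·0.3273 = 591.9 g
LOI: 718.7·0.04960 + 518.6·0.5267 + 412.3·0.001000 = 309.2 g
Resulting glass, batch − LOI: 1650 − 309.2 = 1340 g (equal to the oxide-mass sum)
each wt % is 100 × oxide ÷ glass

Glass mass = 1340 g (batch 1650 − LOI 309.2).
Composition: MgO 35.18%, ZrO2 20.66%, SiO2 44.16%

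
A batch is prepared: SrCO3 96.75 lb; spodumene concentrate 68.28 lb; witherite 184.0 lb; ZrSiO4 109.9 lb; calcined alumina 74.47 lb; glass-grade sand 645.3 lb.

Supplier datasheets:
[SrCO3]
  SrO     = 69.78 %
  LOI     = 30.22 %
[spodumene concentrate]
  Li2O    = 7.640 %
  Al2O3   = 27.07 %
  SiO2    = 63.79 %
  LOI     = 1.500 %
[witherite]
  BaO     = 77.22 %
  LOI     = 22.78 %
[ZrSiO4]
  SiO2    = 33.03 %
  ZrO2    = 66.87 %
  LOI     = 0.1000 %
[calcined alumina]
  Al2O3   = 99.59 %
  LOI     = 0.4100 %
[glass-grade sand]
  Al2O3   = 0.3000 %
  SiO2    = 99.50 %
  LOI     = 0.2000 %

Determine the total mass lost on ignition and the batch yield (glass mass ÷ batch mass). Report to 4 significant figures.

LOI loss = 73.88 lb; glass = 1105 lb; yield = 93.73%

All arithmetic holds full precision at every stage. In-progress results are displayed rounded to four significant figures within the worked lines; each reported number includes exactly one rounding — derived quantities are computed from the weighed amounts per 1105 lb of glass in exact precision (totals, yield, six oxide percentages, glass mass, LOI), as given in question or answer.
Ignition loss by material:
  SrCO3: 96.75 × 0.3022 = 29.24 lb
  spodumene concentrate: 68.28 × 0.01500 = 1.024 lb
  witherite: 184.0 × 0.2278 = 41.92 lb
  ZrSiO4: 109.9 × 0.001000 = 0.1099 lb
  calcined alumina: 74.47 × 0.004100 = 0.3053 lb
  glass-grade sand: 645.3 × 0.002000 = 1.291 lb
Total LOI = 73.88 lb
Glass = batch − LOI = 1179 − 73.88 = 1105 lb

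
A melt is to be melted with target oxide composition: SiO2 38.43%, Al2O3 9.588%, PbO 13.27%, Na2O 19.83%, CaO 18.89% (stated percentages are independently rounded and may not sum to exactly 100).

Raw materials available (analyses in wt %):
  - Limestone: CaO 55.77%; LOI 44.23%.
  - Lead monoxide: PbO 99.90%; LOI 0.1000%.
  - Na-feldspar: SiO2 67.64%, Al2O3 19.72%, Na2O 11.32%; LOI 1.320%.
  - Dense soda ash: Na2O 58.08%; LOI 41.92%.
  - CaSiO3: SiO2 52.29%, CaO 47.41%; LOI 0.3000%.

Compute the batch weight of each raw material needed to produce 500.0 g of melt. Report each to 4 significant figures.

Mid-chain values are shown rounded off to 4 significant figures as written — full float precision is kept at every stage. Each reported number undergoes a single rounding; all derived quantities, including the yield, ignition loss, totals, glass mass, the five compositions, are carried from the batch weights for 500.0 g of glass in exact precision, exactly as shown in problem or answer.
The oxide mass targets at 500.0 g melt:
  SiO2: 38.43% × 500.0 = 192.2 g
  Al2O3: 9.588% × 500.0 = 47.94 g
  PbO: 13.27% × 500.0 = 66.35 g
  Na2O: 19.83% × 500.0 = 99.15 g
  CaO: 18.89% × 500.0 = 94.45 g
Oxide-by-oxide audit given the weights on record, against the basis in use (delivered sums recover each target up to rounding of the answer):
  SiO2: 243.1·0.6764 + 53.00·0.5229 = 192.1 g (target 192.2 g)
  Al2O3: 243.1·0.1972 = 47.94 g (target 47.94 g)
  PbO: 66.42·0.9990 = 66.35 g (target 66.35 g)
  Na2O: 243.1·0.1132 + 123.3·0.5808 = 99.13 g (target 99.15 g)
  CaO: 124.3·0.5577 + 53.00·0.4741 = 94.45 g (target 94.45 g)
Glass-mass closure: net batch after ignition = 500.0 g (the targets, summed, come to 500.0 g; against the stated basis, 500.0 g — gaps are rounding artifacts).
Total batch = Σ batch = 610.1 g; LOI removed, Σ of batch·LOI: 110.1 g; as yield: glass ÷ batch → 81.95%.

Batch per 500.0 g melt:
  Limestone: 124.3 g
  Lead monoxide: 66.42 g
  Na-feldspar: 243.1 g
  Dense soda ash: 123.3 g
  CaSiO3: 53.00 g
Total batch = 610.1 g; LOI loss = 110.1 g; yield = 81.95%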